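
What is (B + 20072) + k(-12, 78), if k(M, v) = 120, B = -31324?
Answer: -11132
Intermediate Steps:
(B + 20072) + k(-12, 78) = (-31324 + 20072) + 120 = -11252 + 120 = -11132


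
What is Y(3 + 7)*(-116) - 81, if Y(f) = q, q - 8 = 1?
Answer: -1125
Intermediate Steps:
q = 9 (q = 8 + 1 = 9)
Y(f) = 9
Y(3 + 7)*(-116) - 81 = 9*(-116) - 81 = -1044 - 81 = -1125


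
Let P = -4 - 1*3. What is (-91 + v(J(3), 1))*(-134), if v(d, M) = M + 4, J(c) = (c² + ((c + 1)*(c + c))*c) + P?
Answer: 11524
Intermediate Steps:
P = -7 (P = -4 - 3 = -7)
J(c) = -7 + c² + 2*c²*(1 + c) (J(c) = (c² + ((c + 1)*(c + c))*c) - 7 = (c² + ((1 + c)*(2*c))*c) - 7 = (c² + (2*c*(1 + c))*c) - 7 = (c² + 2*c²*(1 + c)) - 7 = -7 + c² + 2*c²*(1 + c))
v(d, M) = 4 + M
(-91 + v(J(3), 1))*(-134) = (-91 + (4 + 1))*(-134) = (-91 + 5)*(-134) = -86*(-134) = 11524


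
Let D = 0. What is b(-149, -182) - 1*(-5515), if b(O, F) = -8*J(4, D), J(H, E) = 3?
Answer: 5491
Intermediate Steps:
b(O, F) = -24 (b(O, F) = -8*3 = -24)
b(-149, -182) - 1*(-5515) = -24 - 1*(-5515) = -24 + 5515 = 5491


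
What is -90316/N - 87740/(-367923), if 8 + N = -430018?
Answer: 11826635818/26369409333 ≈ 0.44850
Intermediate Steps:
N = -430026 (N = -8 - 430018 = -430026)
-90316/N - 87740/(-367923) = -90316/(-430026) - 87740/(-367923) = -90316*(-1/430026) - 87740*(-1/367923) = 45158/215013 + 87740/367923 = 11826635818/26369409333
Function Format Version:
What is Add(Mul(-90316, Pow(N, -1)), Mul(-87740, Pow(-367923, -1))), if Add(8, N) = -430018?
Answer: Rational(11826635818, 26369409333) ≈ 0.44850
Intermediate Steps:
N = -430026 (N = Add(-8, -430018) = -430026)
Add(Mul(-90316, Pow(N, -1)), Mul(-87740, Pow(-367923, -1))) = Add(Mul(-90316, Pow(-430026, -1)), Mul(-87740, Pow(-367923, -1))) = Add(Mul(-90316, Rational(-1, 430026)), Mul(-87740, Rational(-1, 367923))) = Add(Rational(45158, 215013), Rational(87740, 367923)) = Rational(11826635818, 26369409333)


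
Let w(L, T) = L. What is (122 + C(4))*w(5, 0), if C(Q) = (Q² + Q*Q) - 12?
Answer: 710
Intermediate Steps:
C(Q) = -12 + 2*Q² (C(Q) = (Q² + Q²) - 12 = 2*Q² - 12 = -12 + 2*Q²)
(122 + C(4))*w(5, 0) = (122 + (-12 + 2*4²))*5 = (122 + (-12 + 2*16))*5 = (122 + (-12 + 32))*5 = (122 + 20)*5 = 142*5 = 710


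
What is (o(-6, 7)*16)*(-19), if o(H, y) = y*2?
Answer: -4256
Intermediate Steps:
o(H, y) = 2*y
(o(-6, 7)*16)*(-19) = ((2*7)*16)*(-19) = (14*16)*(-19) = 224*(-19) = -4256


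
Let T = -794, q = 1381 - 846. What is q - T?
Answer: 1329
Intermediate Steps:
q = 535
q - T = 535 - 1*(-794) = 535 + 794 = 1329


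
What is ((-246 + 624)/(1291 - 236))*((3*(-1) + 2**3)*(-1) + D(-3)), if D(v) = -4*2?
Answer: -4914/1055 ≈ -4.6578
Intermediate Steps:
D(v) = -8
((-246 + 624)/(1291 - 236))*((3*(-1) + 2**3)*(-1) + D(-3)) = ((-246 + 624)/(1291 - 236))*((3*(-1) + 2**3)*(-1) - 8) = (378/1055)*((-3 + 8)*(-1) - 8) = (378*(1/1055))*(5*(-1) - 8) = 378*(-5 - 8)/1055 = (378/1055)*(-13) = -4914/1055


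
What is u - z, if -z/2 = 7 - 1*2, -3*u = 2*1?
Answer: 28/3 ≈ 9.3333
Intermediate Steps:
u = -⅔ (u = -2/3 = -⅓*2 = -⅔ ≈ -0.66667)
z = -10 (z = -2*(7 - 1*2) = -2*(7 - 2) = -2*5 = -10)
u - z = -⅔ - 1*(-10) = -⅔ + 10 = 28/3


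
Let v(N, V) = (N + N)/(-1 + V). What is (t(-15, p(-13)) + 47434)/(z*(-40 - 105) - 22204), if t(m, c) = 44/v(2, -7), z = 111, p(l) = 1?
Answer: -47346/38299 ≈ -1.2362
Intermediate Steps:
v(N, V) = 2*N/(-1 + V) (v(N, V) = (2*N)/(-1 + V) = 2*N/(-1 + V))
t(m, c) = -88 (t(m, c) = 44/((2*2/(-1 - 7))) = 44/((2*2/(-8))) = 44/((2*2*(-⅛))) = 44/(-½) = 44*(-2) = -88)
(t(-15, p(-13)) + 47434)/(z*(-40 - 105) - 22204) = (-88 + 47434)/(111*(-40 - 105) - 22204) = 47346/(111*(-145) - 22204) = 47346/(-16095 - 22204) = 47346/(-38299) = 47346*(-1/38299) = -47346/38299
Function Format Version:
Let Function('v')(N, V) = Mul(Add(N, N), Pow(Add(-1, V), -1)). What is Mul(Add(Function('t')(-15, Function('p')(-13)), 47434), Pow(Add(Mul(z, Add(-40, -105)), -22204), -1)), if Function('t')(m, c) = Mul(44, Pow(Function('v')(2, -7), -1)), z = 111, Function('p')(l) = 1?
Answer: Rational(-47346, 38299) ≈ -1.2362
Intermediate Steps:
Function('v')(N, V) = Mul(2, N, Pow(Add(-1, V), -1)) (Function('v')(N, V) = Mul(Mul(2, N), Pow(Add(-1, V), -1)) = Mul(2, N, Pow(Add(-1, V), -1)))
Function('t')(m, c) = -88 (Function('t')(m, c) = Mul(44, Pow(Mul(2, 2, Pow(Add(-1, -7), -1)), -1)) = Mul(44, Pow(Mul(2, 2, Pow(-8, -1)), -1)) = Mul(44, Pow(Mul(2, 2, Rational(-1, 8)), -1)) = Mul(44, Pow(Rational(-1, 2), -1)) = Mul(44, -2) = -88)
Mul(Add(Function('t')(-15, Function('p')(-13)), 47434), Pow(Add(Mul(z, Add(-40, -105)), -22204), -1)) = Mul(Add(-88, 47434), Pow(Add(Mul(111, Add(-40, -105)), -22204), -1)) = Mul(47346, Pow(Add(Mul(111, -145), -22204), -1)) = Mul(47346, Pow(Add(-16095, -22204), -1)) = Mul(47346, Pow(-38299, -1)) = Mul(47346, Rational(-1, 38299)) = Rational(-47346, 38299)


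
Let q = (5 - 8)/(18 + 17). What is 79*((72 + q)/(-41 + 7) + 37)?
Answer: 3279527/1190 ≈ 2755.9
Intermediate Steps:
q = -3/35 ≈ -0.085714
79*((72 + q)/(-41 + 7) + 37) = 79*((72 - 3/35)/(-41 + 7) + 37) = 79*((2517/35)/(-34) + 37) = 79*((2517/35)*(-1/34) + 37) = 79*(-2517/1190 + 37) = 79*(41513/1190) = 3279527/1190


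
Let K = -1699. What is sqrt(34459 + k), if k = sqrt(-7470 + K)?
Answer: sqrt(34459 + I*sqrt(9169)) ≈ 185.63 + 0.2579*I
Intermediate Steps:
k = I*sqrt(9169) (k = sqrt(-7470 - 1699) = sqrt(-9169) = I*sqrt(9169) ≈ 95.755*I)
sqrt(34459 + k) = sqrt(34459 + I*sqrt(9169))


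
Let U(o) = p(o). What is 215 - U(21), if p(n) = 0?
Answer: 215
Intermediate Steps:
U(o) = 0
215 - U(21) = 215 - 1*0 = 215 + 0 = 215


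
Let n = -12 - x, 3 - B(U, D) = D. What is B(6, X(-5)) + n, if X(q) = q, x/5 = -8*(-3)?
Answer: -124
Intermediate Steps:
x = 120 (x = 5*(-8*(-3)) = 5*24 = 120)
B(U, D) = 3 - D
n = -132 (n = -12 - 1*120 = -12 - 120 = -132)
B(6, X(-5)) + n = (3 - 1*(-5)) - 132 = (3 + 5) - 132 = 8 - 132 = -124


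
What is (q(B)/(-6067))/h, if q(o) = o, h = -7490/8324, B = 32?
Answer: 133184/22720915 ≈ 0.0058617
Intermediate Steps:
h = -3745/4162 (h = -7490*1/8324 = -3745/4162 ≈ -0.89981)
(q(B)/(-6067))/h = (32/(-6067))/(-3745/4162) = (32*(-1/6067))*(-4162/3745) = -32/6067*(-4162/3745) = 133184/22720915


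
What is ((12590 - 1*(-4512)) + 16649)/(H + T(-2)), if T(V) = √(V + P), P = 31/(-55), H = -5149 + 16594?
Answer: 7081803575/2401447172 - 33751*I*√7755/7204341516 ≈ 2.949 - 0.00041256*I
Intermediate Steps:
H = 11445
P = -31/55 (P = 31*(-1/55) = -31/55 ≈ -0.56364)
T(V) = √(-31/55 + V) (T(V) = √(V - 31/55) = √(-31/55 + V))
((12590 - 1*(-4512)) + 16649)/(H + T(-2)) = ((12590 - 1*(-4512)) + 16649)/(11445 + √(-1705 + 3025*(-2))/55) = ((12590 + 4512) + 16649)/(11445 + √(-1705 - 6050)/55) = (17102 + 16649)/(11445 + √(-7755)/55) = 33751/(11445 + (I*√7755)/55) = 33751/(11445 + I*√7755/55)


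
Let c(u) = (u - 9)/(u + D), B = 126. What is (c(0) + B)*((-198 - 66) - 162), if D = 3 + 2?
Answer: -264546/5 ≈ -52909.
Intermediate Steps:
D = 5
c(u) = (-9 + u)/(5 + u) (c(u) = (u - 9)/(u + 5) = (-9 + u)/(5 + u))
(c(0) + B)*((-198 - 66) - 162) = ((-9 + 0)/(5 + 0) + 126)*((-198 - 66) - 162) = (-9/5 + 126)*(-264 - 162) = ((⅕)*(-9) + 126)*(-426) = (-9/5 + 126)*(-426) = (621/5)*(-426) = -264546/5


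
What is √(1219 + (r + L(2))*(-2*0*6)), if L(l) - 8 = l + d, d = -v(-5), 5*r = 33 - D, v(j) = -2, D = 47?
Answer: √1219 ≈ 34.914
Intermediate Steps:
r = -14/5 (r = (33 - 1*47)/5 = (33 - 47)/5 = (⅕)*(-14) = -14/5 ≈ -2.8000)
d = 2 (d = -1*(-2) = 2)
L(l) = 10 + l (L(l) = 8 + (l + 2) = 8 + (2 + l) = 10 + l)
√(1219 + (r + L(2))*(-2*0*6)) = √(1219 + (-14/5 + (10 + 2))*(-2*0*6)) = √(1219 + (-14/5 + 12)*(0*6)) = √(1219 + (46/5)*0) = √(1219 + 0) = √1219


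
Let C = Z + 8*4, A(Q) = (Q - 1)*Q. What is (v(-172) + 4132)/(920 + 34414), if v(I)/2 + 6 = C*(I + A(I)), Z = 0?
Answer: 948748/17667 ≈ 53.702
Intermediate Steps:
A(Q) = Q*(-1 + Q) (A(Q) = (-1 + Q)*Q = Q*(-1 + Q))
C = 32 (C = 0 + 8*4 = 0 + 32 = 32)
v(I) = -12 + 64*I + 64*I*(-1 + I) (v(I) = -12 + 2*(32*(I + I*(-1 + I))) = -12 + 2*(32*I + 32*I*(-1 + I)) = -12 + (64*I + 64*I*(-1 + I)) = -12 + 64*I + 64*I*(-1 + I))
(v(-172) + 4132)/(920 + 34414) = ((-12 + 64*(-172)²) + 4132)/(920 + 34414) = ((-12 + 64*29584) + 4132)/35334 = ((-12 + 1893376) + 4132)*(1/35334) = (1893364 + 4132)*(1/35334) = 1897496*(1/35334) = 948748/17667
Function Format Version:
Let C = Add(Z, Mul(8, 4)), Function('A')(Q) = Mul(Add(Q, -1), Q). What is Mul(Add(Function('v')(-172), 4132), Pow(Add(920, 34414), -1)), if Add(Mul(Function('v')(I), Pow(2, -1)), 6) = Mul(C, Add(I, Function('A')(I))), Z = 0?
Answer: Rational(948748, 17667) ≈ 53.702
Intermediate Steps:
Function('A')(Q) = Mul(Q, Add(-1, Q)) (Function('A')(Q) = Mul(Add(-1, Q), Q) = Mul(Q, Add(-1, Q)))
C = 32 (C = Add(0, Mul(8, 4)) = Add(0, 32) = 32)
Function('v')(I) = Add(-12, Mul(64, I), Mul(64, I, Add(-1, I))) (Function('v')(I) = Add(-12, Mul(2, Mul(32, Add(I, Mul(I, Add(-1, I)))))) = Add(-12, Mul(2, Add(Mul(32, I), Mul(32, I, Add(-1, I))))) = Add(-12, Add(Mul(64, I), Mul(64, I, Add(-1, I)))) = Add(-12, Mul(64, I), Mul(64, I, Add(-1, I))))
Mul(Add(Function('v')(-172), 4132), Pow(Add(920, 34414), -1)) = Mul(Add(Add(-12, Mul(64, Pow(-172, 2))), 4132), Pow(Add(920, 34414), -1)) = Mul(Add(Add(-12, Mul(64, 29584)), 4132), Pow(35334, -1)) = Mul(Add(Add(-12, 1893376), 4132), Rational(1, 35334)) = Mul(Add(1893364, 4132), Rational(1, 35334)) = Mul(1897496, Rational(1, 35334)) = Rational(948748, 17667)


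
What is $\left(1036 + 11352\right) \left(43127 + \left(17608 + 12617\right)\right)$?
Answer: $908684576$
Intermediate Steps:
$\left(1036 + 11352\right) \left(43127 + \left(17608 + 12617\right)\right) = 12388 \left(43127 + 30225\right) = 12388 \cdot 73352 = 908684576$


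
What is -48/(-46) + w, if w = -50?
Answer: -1126/23 ≈ -48.957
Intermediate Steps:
-48/(-46) + w = -48/(-46) - 50 = -48*(-1/46) - 50 = 24/23 - 50 = -1126/23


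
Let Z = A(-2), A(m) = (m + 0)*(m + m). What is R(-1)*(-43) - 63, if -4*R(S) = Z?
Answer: 23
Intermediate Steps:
A(m) = 2*m² (A(m) = m*(2*m) = 2*m²)
Z = 8 (Z = 2*(-2)² = 2*4 = 8)
R(S) = -2 (R(S) = -¼*8 = -2)
R(-1)*(-43) - 63 = -2*(-43) - 63 = 86 - 63 = 23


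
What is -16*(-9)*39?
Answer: 5616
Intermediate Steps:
-16*(-9)*39 = 144*39 = 5616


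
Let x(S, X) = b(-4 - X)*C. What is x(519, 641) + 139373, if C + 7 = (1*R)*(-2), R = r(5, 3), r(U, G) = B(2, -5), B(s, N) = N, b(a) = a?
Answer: 137438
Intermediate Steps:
r(U, G) = -5
R = -5
C = 3 (C = -7 + (1*(-5))*(-2) = -7 - 5*(-2) = -7 + 10 = 3)
x(S, X) = -12 - 3*X (x(S, X) = (-4 - X)*3 = -12 - 3*X)
x(519, 641) + 139373 = (-12 - 3*641) + 139373 = (-12 - 1923) + 139373 = -1935 + 139373 = 137438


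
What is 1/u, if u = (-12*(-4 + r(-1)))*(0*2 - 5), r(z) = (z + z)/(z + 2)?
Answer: -1/360 ≈ -0.0027778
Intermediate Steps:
r(z) = 2*z/(2 + z) (r(z) = (2*z)/(2 + z) = 2*z/(2 + z))
u = -360 (u = (-12*(-4 + 2*(-1)/(2 - 1)))*(0*2 - 5) = (-12*(-4 + 2*(-1)/1))*(0 - 5) = -12*(-4 + 2*(-1)*1)*(-5) = -12*(-4 - 2)*(-5) = -12*(-6)*(-5) = 72*(-5) = -360)
1/u = 1/(-360) = -1/360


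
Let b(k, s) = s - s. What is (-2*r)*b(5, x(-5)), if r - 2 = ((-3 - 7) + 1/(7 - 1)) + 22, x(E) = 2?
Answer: 0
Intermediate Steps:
b(k, s) = 0
r = 85/6 (r = 2 + (((-3 - 7) + 1/(7 - 1)) + 22) = 2 + ((-10 + 1/6) + 22) = 2 + ((-10 + ⅙) + 22) = 2 + (-59/6 + 22) = 2 + 73/6 = 85/6 ≈ 14.167)
(-2*r)*b(5, x(-5)) = -2*85/6*0 = -85/3*0 = 0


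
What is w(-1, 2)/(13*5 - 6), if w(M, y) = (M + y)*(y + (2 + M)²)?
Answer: 3/59 ≈ 0.050847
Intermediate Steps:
w(-1, 2)/(13*5 - 6) = (2² - 1*2 - (2 - 1)² + 2*(2 - 1)²)/(13*5 - 6) = (4 - 2 - 1*1² + 2*1²)/(65 - 6) = (4 - 2 - 1*1 + 2*1)/59 = (4 - 2 - 1 + 2)*(1/59) = 3*(1/59) = 3/59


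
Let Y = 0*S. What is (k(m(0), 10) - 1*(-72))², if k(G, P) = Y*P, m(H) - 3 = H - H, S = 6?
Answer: 5184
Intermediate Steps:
m(H) = 3 (m(H) = 3 + (H - H) = 3 + 0 = 3)
Y = 0 (Y = 0*6 = 0)
k(G, P) = 0 (k(G, P) = 0*P = 0)
(k(m(0), 10) - 1*(-72))² = (0 - 1*(-72))² = (0 + 72)² = 72² = 5184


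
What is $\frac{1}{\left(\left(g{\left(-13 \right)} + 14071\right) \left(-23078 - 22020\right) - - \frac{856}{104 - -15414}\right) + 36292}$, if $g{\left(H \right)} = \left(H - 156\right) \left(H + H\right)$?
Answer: $- \frac{7759}{6460905938574} \approx -1.2009 \cdot 10^{-9}$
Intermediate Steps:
$g{\left(H \right)} = 2 H \left(-156 + H\right)$ ($g{\left(H \right)} = \left(-156 + H\right) 2 H = 2 H \left(-156 + H\right)$)
$\frac{1}{\left(\left(g{\left(-13 \right)} + 14071\right) \left(-23078 - 22020\right) - - \frac{856}{104 - -15414}\right) + 36292} = \frac{1}{\left(\left(2 \left(-13\right) \left(-156 - 13\right) + 14071\right) \left(-23078 - 22020\right) - - \frac{856}{104 - -15414}\right) + 36292} = \frac{1}{\left(\left(2 \left(-13\right) \left(-169\right) + 14071\right) \left(-45098\right) - - \frac{856}{104 + 15414}\right) + 36292} = \frac{1}{\left(\left(4394 + 14071\right) \left(-45098\right) - - \frac{856}{15518}\right) + 36292} = \frac{1}{\left(18465 \left(-45098\right) - \left(-856\right) \frac{1}{15518}\right) + 36292} = \frac{1}{\left(-832734570 - - \frac{428}{7759}\right) + 36292} = \frac{1}{\left(-832734570 + \frac{428}{7759}\right) + 36292} = \frac{1}{- \frac{6461187528202}{7759} + 36292} = \frac{1}{- \frac{6460905938574}{7759}} = - \frac{7759}{6460905938574}$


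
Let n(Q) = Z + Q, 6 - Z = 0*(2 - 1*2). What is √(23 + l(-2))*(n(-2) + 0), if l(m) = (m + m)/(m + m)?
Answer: 8*√6 ≈ 19.596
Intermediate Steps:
l(m) = 1 (l(m) = (2*m)/((2*m)) = (2*m)*(1/(2*m)) = 1)
Z = 6 (Z = 6 - 0*(2 - 1*2) = 6 - 0*(2 - 2) = 6 - 0*0 = 6 - 1*0 = 6 + 0 = 6)
n(Q) = 6 + Q
√(23 + l(-2))*(n(-2) + 0) = √(23 + 1)*((6 - 2) + 0) = √24*(4 + 0) = (2*√6)*4 = 8*√6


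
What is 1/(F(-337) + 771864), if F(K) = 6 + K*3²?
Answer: 1/768837 ≈ 1.3007e-6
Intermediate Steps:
F(K) = 6 + 9*K (F(K) = 6 + K*9 = 6 + 9*K)
1/(F(-337) + 771864) = 1/((6 + 9*(-337)) + 771864) = 1/((6 - 3033) + 771864) = 1/(-3027 + 771864) = 1/768837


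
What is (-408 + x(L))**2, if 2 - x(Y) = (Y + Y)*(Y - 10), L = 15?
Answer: 309136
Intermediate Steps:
x(Y) = 2 - 2*Y*(-10 + Y) (x(Y) = 2 - (Y + Y)*(Y - 10) = 2 - 2*Y*(-10 + Y))
(-408 + x(L))**2 = (-408 + (2 - 2*15**2 + 20*15))**2 = (-408 + (2 - 2*225 + 300))**2 = (-408 + (2 - 450 + 300))**2 = (-408 - 148)**2 = (-556)**2 = 309136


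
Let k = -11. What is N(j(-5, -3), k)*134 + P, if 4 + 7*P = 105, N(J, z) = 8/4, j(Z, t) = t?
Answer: 1977/7 ≈ 282.43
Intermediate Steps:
N(J, z) = 2 (N(J, z) = 8*(¼) = 2)
P = 101/7 (P = -4/7 + (⅐)*105 = -4/7 + 15 = 101/7 ≈ 14.429)
N(j(-5, -3), k)*134 + P = 2*134 + 101/7 = 268 + 101/7 = 1977/7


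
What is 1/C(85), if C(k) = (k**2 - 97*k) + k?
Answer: -1/935 ≈ -0.0010695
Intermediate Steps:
C(k) = k**2 - 96*k
1/C(85) = 1/(85*(-96 + 85)) = 1/(85*(-11)) = 1/(-935) = -1/935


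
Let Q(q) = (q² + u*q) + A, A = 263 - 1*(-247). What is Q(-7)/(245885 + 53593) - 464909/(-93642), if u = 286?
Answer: 313276784/63161529 ≈ 4.9599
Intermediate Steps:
A = 510 (A = 263 + 247 = 510)
Q(q) = 510 + q² + 286*q (Q(q) = (q² + 286*q) + 510 = 510 + q² + 286*q)
Q(-7)/(245885 + 53593) - 464909/(-93642) = (510 + (-7)² + 286*(-7))/(245885 + 53593) - 464909/(-93642) = (510 + 49 - 2002)/299478 - 464909*(-1/93642) = -1443*1/299478 + 464909/93642 = -13/2698 + 464909/93642 = 313276784/63161529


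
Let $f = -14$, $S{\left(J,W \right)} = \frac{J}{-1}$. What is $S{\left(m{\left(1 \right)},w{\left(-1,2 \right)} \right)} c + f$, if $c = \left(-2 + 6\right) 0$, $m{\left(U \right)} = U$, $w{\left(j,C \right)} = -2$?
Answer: $-14$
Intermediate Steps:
$S{\left(J,W \right)} = - J$ ($S{\left(J,W \right)} = J \left(-1\right) = - J$)
$c = 0$ ($c = 4 \cdot 0 = 0$)
$S{\left(m{\left(1 \right)},w{\left(-1,2 \right)} \right)} c + f = \left(-1\right) 1 \cdot 0 - 14 = \left(-1\right) 0 - 14 = 0 - 14 = -14$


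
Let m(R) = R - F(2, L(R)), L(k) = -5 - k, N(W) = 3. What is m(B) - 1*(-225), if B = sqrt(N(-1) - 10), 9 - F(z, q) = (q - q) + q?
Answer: 211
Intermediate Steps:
F(z, q) = 9 - q (F(z, q) = 9 - ((q - q) + q) = 9 - (0 + q) = 9 - q)
B = I*sqrt(7) (B = sqrt(3 - 10) = sqrt(-7) = I*sqrt(7) ≈ 2.6458*I)
m(R) = -14 (m(R) = R - (9 - (-5 - R)) = R - (9 + (5 + R)) = R - (14 + R) = R + (-14 - R) = -14)
m(B) - 1*(-225) = -14 - 1*(-225) = -14 + 225 = 211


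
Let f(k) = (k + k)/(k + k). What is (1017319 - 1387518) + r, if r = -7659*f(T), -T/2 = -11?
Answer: -377858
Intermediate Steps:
T = 22 (T = -2*(-11) = 22)
f(k) = 1 (f(k) = (2*k)/((2*k)) = (2*k)*(1/(2*k)) = 1)
r = -7659 (r = -7659*1 = -7659)
(1017319 - 1387518) + r = (1017319 - 1387518) - 7659 = -370199 - 7659 = -377858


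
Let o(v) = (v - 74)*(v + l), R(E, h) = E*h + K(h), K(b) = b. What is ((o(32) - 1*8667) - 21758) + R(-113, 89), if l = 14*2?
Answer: -42913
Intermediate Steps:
l = 28
R(E, h) = h + E*h (R(E, h) = E*h + h = h + E*h)
o(v) = (-74 + v)*(28 + v) (o(v) = (v - 74)*(v + 28) = (-74 + v)*(28 + v))
((o(32) - 1*8667) - 21758) + R(-113, 89) = (((-2072 + 32² - 46*32) - 1*8667) - 21758) + 89*(1 - 113) = (((-2072 + 1024 - 1472) - 8667) - 21758) + 89*(-112) = ((-2520 - 8667) - 21758) - 9968 = (-11187 - 21758) - 9968 = -32945 - 9968 = -42913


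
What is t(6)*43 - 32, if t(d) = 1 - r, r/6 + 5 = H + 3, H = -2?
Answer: 1043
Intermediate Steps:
r = -24 (r = -30 + 6*(-2 + 3) = -30 + 6*1 = -30 + 6 = -24)
t(d) = 25 (t(d) = 1 - 1*(-24) = 1 + 24 = 25)
t(6)*43 - 32 = 25*43 - 32 = 1075 - 32 = 1043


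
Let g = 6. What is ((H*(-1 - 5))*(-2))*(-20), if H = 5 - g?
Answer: 240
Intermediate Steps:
H = -1 (H = 5 - 1*6 = 5 - 6 = -1)
((H*(-1 - 5))*(-2))*(-20) = (-(-1 - 5)*(-2))*(-20) = (-1*(-6)*(-2))*(-20) = (6*(-2))*(-20) = -12*(-20) = 240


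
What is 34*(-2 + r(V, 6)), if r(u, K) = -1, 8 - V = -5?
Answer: -102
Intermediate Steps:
V = 13 (V = 8 - 1*(-5) = 8 + 5 = 13)
34*(-2 + r(V, 6)) = 34*(-2 - 1) = 34*(-3) = -102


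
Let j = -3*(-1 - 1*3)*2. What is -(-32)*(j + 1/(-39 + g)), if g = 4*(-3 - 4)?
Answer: 51424/67 ≈ 767.52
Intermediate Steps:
g = -28 (g = 4*(-7) = -28)
j = 24 (j = -3*(-1 - 3)*2 = -3*(-4)*2 = 12*2 = 24)
-(-32)*(j + 1/(-39 + g)) = -(-32)*(24 + 1/(-39 - 28)) = -(-32)*(24 + 1/(-67)) = -(-32)*(24 - 1/67) = -(-32)*1607/67 = -1*(-51424/67) = 51424/67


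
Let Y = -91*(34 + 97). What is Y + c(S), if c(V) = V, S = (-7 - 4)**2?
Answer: -11800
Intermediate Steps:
S = 121 (S = (-11)**2 = 121)
Y = -11921 (Y = -91*131 = -11921)
Y + c(S) = -11921 + 121 = -11800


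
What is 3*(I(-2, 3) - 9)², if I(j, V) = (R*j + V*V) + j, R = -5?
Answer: 192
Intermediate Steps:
I(j, V) = V² - 4*j (I(j, V) = (-5*j + V*V) + j = (-5*j + V²) + j = (V² - 5*j) + j = V² - 4*j)
3*(I(-2, 3) - 9)² = 3*((3² - 4*(-2)) - 9)² = 3*((9 + 8) - 9)² = 3*(17 - 9)² = 3*8² = 3*64 = 192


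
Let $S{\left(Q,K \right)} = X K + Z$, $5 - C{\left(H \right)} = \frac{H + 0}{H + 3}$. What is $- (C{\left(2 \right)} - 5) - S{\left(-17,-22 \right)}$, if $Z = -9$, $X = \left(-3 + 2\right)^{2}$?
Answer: $\frac{157}{5} \approx 31.4$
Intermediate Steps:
$X = 1$ ($X = \left(-1\right)^{2} = 1$)
$C{\left(H \right)} = 5 - \frac{H}{3 + H}$ ($C{\left(H \right)} = 5 - \frac{H + 0}{H + 3} = 5 - \frac{H}{3 + H}$)
$S{\left(Q,K \right)} = -9 + K$ ($S{\left(Q,K \right)} = 1 K - 9 = K - 9 = -9 + K$)
$- (C{\left(2 \right)} - 5) - S{\left(-17,-22 \right)} = - (\frac{15 + 4 \cdot 2}{3 + 2} - 5) - \left(-9 - 22\right) = - (\frac{15 + 8}{5} - 5) - -31 = - (\frac{1}{5} \cdot 23 - 5) + 31 = - (\frac{23}{5} - 5) + 31 = \left(-1\right) \left(- \frac{2}{5}\right) + 31 = \frac{2}{5} + 31 = \frac{157}{5}$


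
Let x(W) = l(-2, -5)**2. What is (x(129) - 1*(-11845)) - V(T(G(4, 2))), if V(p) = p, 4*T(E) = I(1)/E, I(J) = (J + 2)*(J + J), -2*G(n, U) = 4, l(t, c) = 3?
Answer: 47419/4 ≈ 11855.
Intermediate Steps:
G(n, U) = -2 (G(n, U) = -1/2*4 = -2)
I(J) = 2*J*(2 + J) (I(J) = (2 + J)*(2*J) = 2*J*(2 + J))
x(W) = 9 (x(W) = 3**2 = 9)
T(E) = 3/(2*E) (T(E) = ((2*1*(2 + 1))/E)/4 = ((2*1*3)/E)/4 = (6/E)/4 = 3/(2*E))
(x(129) - 1*(-11845)) - V(T(G(4, 2))) = (9 - 1*(-11845)) - 3/(2*(-2)) = (9 + 11845) - 3*(-1)/(2*2) = 11854 - 1*(-3/4) = 11854 + 3/4 = 47419/4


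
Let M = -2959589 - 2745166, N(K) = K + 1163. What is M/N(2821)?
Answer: -1901585/1328 ≈ -1431.9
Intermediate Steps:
N(K) = 1163 + K
M = -5704755
M/N(2821) = -5704755/(1163 + 2821) = -5704755/3984 = -5704755*1/3984 = -1901585/1328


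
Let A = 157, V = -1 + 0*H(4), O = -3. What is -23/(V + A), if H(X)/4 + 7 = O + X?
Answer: -23/156 ≈ -0.14744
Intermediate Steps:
H(X) = -40 + 4*X (H(X) = -28 + 4*(-3 + X) = -28 + (-12 + 4*X) = -40 + 4*X)
V = -1 (V = -1 + 0*(-40 + 4*4) = -1 + 0*(-40 + 16) = -1 + 0*(-24) = -1 + 0 = -1)
-23/(V + A) = -23/(-1 + 157) = -23/156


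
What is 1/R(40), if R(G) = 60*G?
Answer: 1/2400 ≈ 0.00041667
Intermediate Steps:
1/R(40) = 1/(60*40) = 1/2400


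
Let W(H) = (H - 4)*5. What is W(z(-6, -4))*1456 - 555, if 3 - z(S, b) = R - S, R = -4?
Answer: -22395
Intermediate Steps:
z(S, b) = 7 + S (z(S, b) = 3 - (-4 - S) = 3 + (4 + S) = 7 + S)
W(H) = -20 + 5*H (W(H) = (-4 + H)*5 = -20 + 5*H)
W(z(-6, -4))*1456 - 555 = (-20 + 5*(7 - 6))*1456 - 555 = (-20 + 5*1)*1456 - 555 = (-20 + 5)*1456 - 555 = -15*1456 - 555 = -21840 - 555 = -22395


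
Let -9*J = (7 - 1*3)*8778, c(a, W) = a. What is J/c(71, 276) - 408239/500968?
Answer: -457714183/8208168 ≈ -55.763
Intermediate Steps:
J = -11704/3 (J = -(7 - 1*3)*8778/9 = -(7 - 3)*8778/9 = -4*8778/9 = -⅑*35112 = -11704/3 ≈ -3901.3)
J/c(71, 276) - 408239/500968 = -11704/3/71 - 408239/500968 = -11704/3*1/71 - 408239*1/500968 = -11704/213 - 31403/38536 = -457714183/8208168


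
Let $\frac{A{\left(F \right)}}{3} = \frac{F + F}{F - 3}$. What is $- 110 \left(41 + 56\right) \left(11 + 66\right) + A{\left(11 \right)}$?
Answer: $- \frac{3286327}{4} \approx -8.2158 \cdot 10^{5}$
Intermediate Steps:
$A{\left(F \right)} = \frac{6 F}{-3 + F}$ ($A{\left(F \right)} = 3 \frac{F + F}{F - 3} = 3 \frac{2 F}{-3 + F} = \frac{6 F}{-3 + F}$)
$- 110 \left(41 + 56\right) \left(11 + 66\right) + A{\left(11 \right)} = - 110 \left(41 + 56\right) \left(11 + 66\right) + 6 \cdot 11 \frac{1}{-3 + 11} = - 110 \cdot 97 \cdot 77 + 6 \cdot 11 \cdot \frac{1}{8} = \left(-110\right) 7469 + 6 \cdot 11 \cdot \frac{1}{8} = -821590 + \frac{33}{4} = - \frac{3286327}{4}$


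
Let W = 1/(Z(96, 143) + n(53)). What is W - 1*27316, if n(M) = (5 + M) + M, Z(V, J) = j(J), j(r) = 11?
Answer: -3332551/122 ≈ -27316.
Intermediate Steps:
Z(V, J) = 11
n(M) = 5 + 2*M
W = 1/122 (W = 1/(11 + (5 + 2*53)) = 1/(11 + (5 + 106)) = 1/(11 + 111) = 1/122 ≈ 0.0081967)
W - 1*27316 = 1/122 - 1*27316 = 1/122 - 27316 = -3332551/122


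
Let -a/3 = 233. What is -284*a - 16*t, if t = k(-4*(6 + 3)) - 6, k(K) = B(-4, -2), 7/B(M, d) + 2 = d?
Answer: 198640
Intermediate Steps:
a = -699 (a = -3*233 = -699)
B(M, d) = 7/(-2 + d)
k(K) = -7/4 (k(K) = 7/(-2 - 2) = 7/(-4) = 7*(-1/4) = -7/4)
t = -31/4 (t = -7/4 - 6 = -31/4 ≈ -7.7500)
-284*a - 16*t = -284*(-699) - 16*(-31/4) = 198516 + 124 = 198640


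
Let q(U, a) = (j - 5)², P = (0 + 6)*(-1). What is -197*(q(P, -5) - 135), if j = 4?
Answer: 26398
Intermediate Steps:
P = -6 (P = 6*(-1) = -6)
q(U, a) = 1 (q(U, a) = (4 - 5)² = (-1)² = 1)
-197*(q(P, -5) - 135) = -197*(1 - 135) = -197*(-134) = 26398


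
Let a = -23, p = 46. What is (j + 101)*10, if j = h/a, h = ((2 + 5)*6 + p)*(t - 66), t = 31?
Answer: 54030/23 ≈ 2349.1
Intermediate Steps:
h = -3080 (h = ((2 + 5)*6 + 46)*(31 - 66) = (7*6 + 46)*(-35) = (42 + 46)*(-35) = 88*(-35) = -3080)
j = 3080/23 (j = -3080/(-23) = -3080*(-1/23) = 3080/23 ≈ 133.91)
(j + 101)*10 = (3080/23 + 101)*10 = (5403/23)*10 = 54030/23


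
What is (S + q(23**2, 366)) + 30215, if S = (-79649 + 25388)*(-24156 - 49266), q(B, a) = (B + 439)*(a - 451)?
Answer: 3983899077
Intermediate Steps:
q(B, a) = (-451 + a)*(439 + B) (q(B, a) = (439 + B)*(-451 + a) = (-451 + a)*(439 + B))
S = 3983951142 (S = -54261*(-73422) = 3983951142)
(S + q(23**2, 366)) + 30215 = (3983951142 + (-197989 - 451*23**2 + 439*366 + 23**2*366)) + 30215 = (3983951142 + (-197989 - 451*529 + 160674 + 529*366)) + 30215 = (3983951142 + (-197989 - 238579 + 160674 + 193614)) + 30215 = (3983951142 - 82280) + 30215 = 3983868862 + 30215 = 3983899077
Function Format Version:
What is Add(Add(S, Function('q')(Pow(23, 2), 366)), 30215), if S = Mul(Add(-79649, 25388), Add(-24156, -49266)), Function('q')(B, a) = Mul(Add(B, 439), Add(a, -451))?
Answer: 3983899077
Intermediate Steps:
Function('q')(B, a) = Mul(Add(-451, a), Add(439, B)) (Function('q')(B, a) = Mul(Add(439, B), Add(-451, a)) = Mul(Add(-451, a), Add(439, B)))
S = 3983951142 (S = Mul(-54261, -73422) = 3983951142)
Add(Add(S, Function('q')(Pow(23, 2), 366)), 30215) = Add(Add(3983951142, Add(-197989, Mul(-451, Pow(23, 2)), Mul(439, 366), Mul(Pow(23, 2), 366))), 30215) = Add(Add(3983951142, Add(-197989, Mul(-451, 529), 160674, Mul(529, 366))), 30215) = Add(Add(3983951142, Add(-197989, -238579, 160674, 193614)), 30215) = Add(Add(3983951142, -82280), 30215) = Add(3983868862, 30215) = 3983899077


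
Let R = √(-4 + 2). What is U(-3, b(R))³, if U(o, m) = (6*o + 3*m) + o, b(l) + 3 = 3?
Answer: -9261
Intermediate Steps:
R = I*√2 (R = √(-2) = I*√2 ≈ 1.4142*I)
b(l) = 0 (b(l) = -3 + 3 = 0)
U(o, m) = 3*m + 7*o (U(o, m) = (3*m + 6*o) + o = 3*m + 7*o)
U(-3, b(R))³ = (3*0 + 7*(-3))³ = (0 - 21)³ = (-21)³ = -9261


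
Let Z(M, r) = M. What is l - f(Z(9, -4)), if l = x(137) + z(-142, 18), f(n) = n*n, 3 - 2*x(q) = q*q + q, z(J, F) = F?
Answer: -19029/2 ≈ -9514.5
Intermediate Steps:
x(q) = 3/2 - q/2 - q²/2 (x(q) = 3/2 - (q*q + q)/2 = 3/2 - (q² + q)/2 = 3/2 - (q + q²)/2 = 3/2 + (-q/2 - q²/2) = 3/2 - q/2 - q²/2)
f(n) = n²
l = -18867/2 (l = (3/2 - ½*137 - ½*137²) + 18 = (3/2 - 137/2 - ½*18769) + 18 = (3/2 - 137/2 - 18769/2) + 18 = -18903/2 + 18 = -18867/2 ≈ -9433.5)
l - f(Z(9, -4)) = -18867/2 - 1*9² = -18867/2 - 1*81 = -18867/2 - 81 = -19029/2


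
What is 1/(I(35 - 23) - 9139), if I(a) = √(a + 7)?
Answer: -481/4395858 - √19/83521302 ≈ -0.00010947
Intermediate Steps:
I(a) = √(7 + a)
1/(I(35 - 23) - 9139) = 1/(√(7 + (35 - 23)) - 9139) = 1/(√(7 + 12) - 9139) = 1/(√19 - 9139) = 1/(-9139 + √19)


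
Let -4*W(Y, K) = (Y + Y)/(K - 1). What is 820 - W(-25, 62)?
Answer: 100015/122 ≈ 819.79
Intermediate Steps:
W(Y, K) = -Y/(2*(-1 + K)) (W(Y, K) = -(Y + Y)/(4*(K - 1)) = -2*Y/(4*(-1 + K)) = -Y/(2*(-1 + K)))
820 - W(-25, 62) = 820 - (-1)*(-25)/(-2 + 2*62) = 820 - (-1)*(-25)/(-2 + 124) = 820 - (-1)*(-25)/122 = 820 - 1*25/122 = 820 - 25/122 = 100015/122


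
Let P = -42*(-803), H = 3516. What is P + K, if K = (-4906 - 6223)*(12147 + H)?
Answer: -174279801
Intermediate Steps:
P = 33726
K = -174313527 (K = (-4906 - 6223)*(12147 + 3516) = -11129*15663 = -174313527)
P + K = 33726 - 174313527 = -174279801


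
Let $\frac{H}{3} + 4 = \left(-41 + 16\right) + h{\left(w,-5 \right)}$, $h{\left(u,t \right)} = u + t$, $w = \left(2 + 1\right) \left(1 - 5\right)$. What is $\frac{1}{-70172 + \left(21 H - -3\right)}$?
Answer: $- \frac{1}{73067} \approx -1.3686 \cdot 10^{-5}$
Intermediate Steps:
$w = -12$ ($w = 3 \left(-4\right) = -12$)
$h{\left(u,t \right)} = t + u$
$H = -138$ ($H = -12 + 3 \left(\left(-41 + 16\right) - 17\right) = -12 + 3 \left(-25 - 17\right) = -12 + 3 \left(-42\right) = -12 - 126 = -138$)
$\frac{1}{-70172 + \left(21 H - -3\right)} = \frac{1}{-70172 + \left(21 \left(-138\right) - -3\right)} = \frac{1}{-70172 + \left(-2898 + \left(-1 + 4\right)\right)} = \frac{1}{-70172 + \left(-2898 + 3\right)} = \frac{1}{-70172 - 2895} = \frac{1}{-73067} = - \frac{1}{73067}$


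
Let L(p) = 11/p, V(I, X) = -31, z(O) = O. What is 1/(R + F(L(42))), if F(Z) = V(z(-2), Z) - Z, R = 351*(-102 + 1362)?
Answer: 42/18573607 ≈ 2.2613e-6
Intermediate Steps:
R = 442260 (R = 351*1260 = 442260)
F(Z) = -31 - Z
1/(R + F(L(42))) = 1/(442260 + (-31 - 11/42)) = 1/(442260 - 1313/42) = 1/(18573607/42) = 42/18573607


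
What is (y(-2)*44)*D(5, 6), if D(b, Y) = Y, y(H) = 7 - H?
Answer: 2376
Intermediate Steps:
(y(-2)*44)*D(5, 6) = ((7 - 1*(-2))*44)*6 = ((7 + 2)*44)*6 = (9*44)*6 = 396*6 = 2376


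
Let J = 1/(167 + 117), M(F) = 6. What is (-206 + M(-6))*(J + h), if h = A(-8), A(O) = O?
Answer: 113550/71 ≈ 1599.3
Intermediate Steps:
J = 1/284 ≈ 0.0035211
h = -8
(-206 + M(-6))*(J + h) = (-206 + 6)*(1/284 - 8) = -200*(-2271/284) = 113550/71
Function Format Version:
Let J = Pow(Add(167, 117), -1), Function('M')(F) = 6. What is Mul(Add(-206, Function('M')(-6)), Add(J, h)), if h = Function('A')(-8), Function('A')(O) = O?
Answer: Rational(113550, 71) ≈ 1599.3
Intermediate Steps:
J = Rational(1, 284) (J = Pow(284, -1) = Rational(1, 284) ≈ 0.0035211)
h = -8
Mul(Add(-206, Function('M')(-6)), Add(J, h)) = Mul(Add(-206, 6), Add(Rational(1, 284), -8)) = Mul(-200, Rational(-2271, 284)) = Rational(113550, 71)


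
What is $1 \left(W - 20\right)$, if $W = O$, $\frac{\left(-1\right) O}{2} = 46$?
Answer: $-112$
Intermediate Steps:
$O = -92$ ($O = \left(-2\right) 46 = -92$)
$W = -92$
$1 \left(W - 20\right) = 1 \left(-92 - 20\right) = 1 \left(-112\right) = -112$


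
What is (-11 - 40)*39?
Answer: -1989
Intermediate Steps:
(-11 - 40)*39 = -51*39 = -1989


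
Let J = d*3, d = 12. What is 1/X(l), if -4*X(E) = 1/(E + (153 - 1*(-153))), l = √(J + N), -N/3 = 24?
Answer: -1224 - 24*I ≈ -1224.0 - 24.0*I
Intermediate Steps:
N = -72 (N = -3*24 = -72)
J = 36 (J = 12*3 = 36)
l = 6*I (l = √(36 - 72) = √(-36) = 6*I ≈ 6.0*I)
X(E) = -1/(4*(306 + E)) (X(E) = -1/(4*(E + (153 - 1*(-153)))) = -1/(4*(E + (153 + 153))) = -1/(4*(E + 306)) = -1/(4*(306 + E)))
1/X(l) = 1/(-1/(1224 + 4*(6*I))) = 1/(-1/(1224 + 24*I)) = 1/(-(1224 - 24*I)/1498752) = -1224 - 24*I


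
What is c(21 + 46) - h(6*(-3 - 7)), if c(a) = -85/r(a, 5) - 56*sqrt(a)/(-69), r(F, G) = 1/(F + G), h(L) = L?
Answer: -6060 + 56*sqrt(67)/69 ≈ -6053.4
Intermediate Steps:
c(a) = -425 - 85*a + 56*sqrt(a)/69 (c(a) = -(425 + 85*a) - 56*sqrt(a)/(-69) = -(425 + 85*a) - 56*sqrt(a)*(-1/69) = -85*(5 + a) + 56*sqrt(a)/69 = (-425 - 85*a) + 56*sqrt(a)/69 = -425 - 85*a + 56*sqrt(a)/69)
c(21 + 46) - h(6*(-3 - 7)) = (-425 - 85*(21 + 46) + 56*sqrt(21 + 46)/69) - 6*(-3 - 7) = (-425 - 85*67 + 56*sqrt(67)/69) - 6*(-10) = (-425 - 5695 + 56*sqrt(67)/69) - 1*(-60) = (-6120 + 56*sqrt(67)/69) + 60 = -6060 + 56*sqrt(67)/69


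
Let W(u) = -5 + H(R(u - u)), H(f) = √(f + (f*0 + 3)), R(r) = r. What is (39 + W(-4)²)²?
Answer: 4789 - 1340*√3 ≈ 2468.1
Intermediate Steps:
H(f) = √(3 + f) (H(f) = √(f + (0 + 3)) = √(f + 3) = √(3 + f))
W(u) = -5 + √3 (W(u) = -5 + √(3 + (u - u)) = -5 + √(3 + 0) = -5 + √3)
(39 + W(-4)²)² = (39 + (-5 + √3)²)²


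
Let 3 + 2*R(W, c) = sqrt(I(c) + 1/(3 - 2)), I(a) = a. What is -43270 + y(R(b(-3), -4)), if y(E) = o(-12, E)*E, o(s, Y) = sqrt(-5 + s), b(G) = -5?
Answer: -43270 - I*sqrt(17)*(3 - I*sqrt(3))/2 ≈ -43274.0 - 6.1847*I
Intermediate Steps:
R(W, c) = -3/2 + sqrt(1 + c)/2 (R(W, c) = -3/2 + sqrt(c + 1/(3 - 2))/2 = -3/2 + sqrt(c + 1/1)/2 = -3/2 + sqrt(c + 1)/2 = -3/2 + sqrt(1 + c)/2)
y(E) = I*E*sqrt(17) (y(E) = sqrt(-5 - 12)*E = sqrt(-17)*E = (I*sqrt(17))*E = I*E*sqrt(17))
-43270 + y(R(b(-3), -4)) = -43270 + I*(-3/2 + sqrt(1 - 4)/2)*sqrt(17) = -43270 + I*(-3/2 + sqrt(-3)/2)*sqrt(17) = -43270 + I*(-3/2 + (I*sqrt(3))/2)*sqrt(17) = -43270 + I*(-3/2 + I*sqrt(3)/2)*sqrt(17) = -43270 + I*sqrt(17)*(-3/2 + I*sqrt(3)/2)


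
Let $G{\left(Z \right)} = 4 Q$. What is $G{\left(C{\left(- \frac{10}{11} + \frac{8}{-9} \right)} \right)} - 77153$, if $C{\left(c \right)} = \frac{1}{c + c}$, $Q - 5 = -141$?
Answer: $-77697$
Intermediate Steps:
$Q = -136$ ($Q = 5 - 141 = -136$)
$C{\left(c \right)} = \frac{1}{2 c}$
$G{\left(Z \right)} = -544$ ($G{\left(Z \right)} = 4 \left(-136\right) = -544$)
$G{\left(C{\left(- \frac{10}{11} + \frac{8}{-9} \right)} \right)} - 77153 = -544 - 77153 = -77697$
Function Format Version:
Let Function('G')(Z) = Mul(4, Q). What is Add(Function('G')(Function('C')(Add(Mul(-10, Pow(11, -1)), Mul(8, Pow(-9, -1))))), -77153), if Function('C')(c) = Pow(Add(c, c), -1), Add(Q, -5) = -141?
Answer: -77697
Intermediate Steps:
Q = -136 (Q = Add(5, -141) = -136)
Function('C')(c) = Mul(Rational(1, 2), Pow(c, -1)) (Function('C')(c) = Pow(Mul(2, c), -1) = Mul(Rational(1, 2), Pow(c, -1)))
Function('G')(Z) = -544 (Function('G')(Z) = Mul(4, -136) = -544)
Add(Function('G')(Function('C')(Add(Mul(-10, Pow(11, -1)), Mul(8, Pow(-9, -1))))), -77153) = Add(-544, -77153) = -77697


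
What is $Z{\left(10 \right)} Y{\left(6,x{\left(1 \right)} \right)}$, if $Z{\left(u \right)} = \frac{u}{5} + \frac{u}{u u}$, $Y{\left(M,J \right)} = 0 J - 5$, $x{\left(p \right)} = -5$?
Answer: $- \frac{21}{2} \approx -10.5$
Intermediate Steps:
$Y{\left(M,J \right)} = -5$ ($Y{\left(M,J \right)} = 0 - 5 = -5$)
$Z{\left(u \right)} = \frac{1}{u} + \frac{u}{5}$ ($Z{\left(u \right)} = u \frac{1}{5} + \frac{u}{u^{2}} = \frac{u}{5} + \frac{u}{u^{2}} = \frac{u}{5} + \frac{1}{u} = \frac{1}{u} + \frac{u}{5}$)
$Z{\left(10 \right)} Y{\left(6,x{\left(1 \right)} \right)} = \left(\frac{1}{10} + \frac{1}{5} \cdot 10\right) \left(-5\right) = \left(\frac{1}{10} + 2\right) \left(-5\right) = \frac{21}{10} \left(-5\right) = - \frac{21}{2}$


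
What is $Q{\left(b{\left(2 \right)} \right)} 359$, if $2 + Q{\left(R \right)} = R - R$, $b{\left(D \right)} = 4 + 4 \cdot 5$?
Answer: $-718$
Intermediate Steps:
$b{\left(D \right)} = 24$ ($b{\left(D \right)} = 4 + 20 = 24$)
$Q{\left(R \right)} = -2$ ($Q{\left(R \right)} = -2 + \left(R - R\right) = -2 + 0 = -2$)
$Q{\left(b{\left(2 \right)} \right)} 359 = \left(-2\right) 359 = -718$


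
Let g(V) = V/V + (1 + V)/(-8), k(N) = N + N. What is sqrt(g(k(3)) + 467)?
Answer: sqrt(7474)/4 ≈ 21.613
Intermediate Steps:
k(N) = 2*N
g(V) = 7/8 - V/8 (g(V) = 1 + (1 + V)*(-1/8) = 1 + (-1/8 - V/8) = 7/8 - V/8)
sqrt(g(k(3)) + 467) = sqrt((7/8 - 3/4) + 467) = sqrt(1/8 + 467) = sqrt(3737/8) = sqrt(7474)/4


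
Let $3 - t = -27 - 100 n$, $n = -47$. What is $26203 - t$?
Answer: $30873$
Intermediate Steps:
$t = -4670$ ($t = 3 - \left(-27 - -4700\right) = 3 - \left(-27 + 4700\right) = 3 - 4673 = -4670$)
$26203 - t = 26203 - -4670 = 26203 + 4670 = 30873$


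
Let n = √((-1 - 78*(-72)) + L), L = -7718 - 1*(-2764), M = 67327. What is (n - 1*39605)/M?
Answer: -39605/67327 + √661/67327 ≈ -0.58787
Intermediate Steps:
L = -4954 (L = -7718 + 2764 = -4954)
n = √661 (n = √((-1 - 78*(-72)) - 4954) = √((-1 + 5616) - 4954) = √(5615 - 4954) = √661 ≈ 25.710)
(n - 1*39605)/M = (√661 - 1*39605)/67327 = (√661 - 39605)*(1/67327) = (-39605 + √661)*(1/67327) = -39605/67327 + √661/67327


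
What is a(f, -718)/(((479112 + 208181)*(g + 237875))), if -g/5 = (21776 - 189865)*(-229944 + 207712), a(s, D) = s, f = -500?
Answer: 100/2568350072923389 ≈ 3.8935e-14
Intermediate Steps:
g = -18684773240 (g = -5*(21776 - 189865)*(-229944 + 207712) = -(-840445)*(-22232) = -5*3736954648 = -18684773240)
a(f, -718)/(((479112 + 208181)*(g + 237875))) = -500*1/((-18684773240 + 237875)*(479112 + 208181)) = -500/(687293*(-18684535365)) = -500/(-12841750364616945) = -500*(-1/12841750364616945) = 100/2568350072923389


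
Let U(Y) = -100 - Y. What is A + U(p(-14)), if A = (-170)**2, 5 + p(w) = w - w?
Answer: 28805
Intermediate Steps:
p(w) = -5 (p(w) = -5 + (w - w) = -5 + 0 = -5)
A = 28900
A + U(p(-14)) = 28900 + (-100 - 1*(-5)) = 28900 + (-100 + 5) = 28900 - 95 = 28805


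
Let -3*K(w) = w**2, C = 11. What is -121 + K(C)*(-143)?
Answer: 16940/3 ≈ 5646.7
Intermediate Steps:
K(w) = -w**2/3
-121 + K(C)*(-143) = -121 - 1/3*11**2*(-143) = -121 - 1/3*121*(-143) = -121 - 121/3*(-143) = -121 + 17303/3 = 16940/3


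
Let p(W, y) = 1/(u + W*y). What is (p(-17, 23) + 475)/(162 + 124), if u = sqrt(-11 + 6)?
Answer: 72620459/43725396 - I*sqrt(5)/43725396 ≈ 1.6608 - 5.1139e-8*I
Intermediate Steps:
u = I*sqrt(5) (u = sqrt(-5) = I*sqrt(5) ≈ 2.2361*I)
p(W, y) = 1/(I*sqrt(5) + W*y)
(p(-17, 23) + 475)/(162 + 124) = (1/(I*sqrt(5) - 17*23) + 475)/(162 + 124) = (1/(I*sqrt(5) - 391) + 475)/286 = (1/(-391 + I*sqrt(5)) + 475)*(1/286) = (475 + 1/(-391 + I*sqrt(5)))*(1/286) = 475/286 + 1/(286*(-391 + I*sqrt(5)))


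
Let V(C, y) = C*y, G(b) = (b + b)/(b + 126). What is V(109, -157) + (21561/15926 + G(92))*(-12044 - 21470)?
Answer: -78787188408/867967 ≈ -90772.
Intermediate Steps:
G(b) = 2*b/(126 + b) (G(b) = (2*b)/(126 + b) = 2*b/(126 + b))
V(109, -157) + (21561/15926 + G(92))*(-12044 - 21470) = 109*(-157) + (21561/15926 + 2*92/(126 + 92))*(-12044 - 21470) = -17113 + (21561*(1/15926) + 2*92/218)*(-33514) = -17113 + (21561/15926 + 2*92*(1/218))*(-33514) = -17113 + (21561/15926 + 92/109)*(-33514) = -17113 + (3815341/1735934)*(-33514) = -17113 - 63933669137/867967 = -78787188408/867967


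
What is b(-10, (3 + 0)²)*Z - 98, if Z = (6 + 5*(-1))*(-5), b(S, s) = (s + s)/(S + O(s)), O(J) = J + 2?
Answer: -188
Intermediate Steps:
O(J) = 2 + J
b(S, s) = 2*s/(2 + S + s) (b(S, s) = (s + s)/(S + (2 + s)) = (2*s)/(2 + S + s) = 2*s/(2 + S + s))
Z = -5 (Z = (6 - 5)*(-5) = 1*(-5) = -5)
b(-10, (3 + 0)²)*Z - 98 = (2*(3 + 0)²/(2 - 10 + (3 + 0)²))*(-5) - 98 = (2*3²/(2 - 10 + 3²))*(-5) - 98 = (2*9/(2 - 10 + 9))*(-5) - 98 = (2*9/1)*(-5) - 98 = (2*9*1)*(-5) - 98 = 18*(-5) - 98 = -90 - 98 = -188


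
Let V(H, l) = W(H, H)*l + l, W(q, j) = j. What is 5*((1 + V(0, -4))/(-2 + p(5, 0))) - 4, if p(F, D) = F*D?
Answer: 7/2 ≈ 3.5000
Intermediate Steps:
p(F, D) = D*F
V(H, l) = l + H*l (V(H, l) = H*l + l = l + H*l)
5*((1 + V(0, -4))/(-2 + p(5, 0))) - 4 = 5*((1 - 4*(1 + 0))/(-2 + 0*5)) - 4 = 5*((1 - 4*1)/(-2 + 0)) - 4 = 5*((1 - 4)/(-2)) - 4 = 5*(-3*(-1/2)) - 4 = 5*(3/2) - 4 = 15/2 - 4 = 7/2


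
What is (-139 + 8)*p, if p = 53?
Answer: -6943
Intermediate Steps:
(-139 + 8)*p = (-139 + 8)*53 = -131*53 = -6943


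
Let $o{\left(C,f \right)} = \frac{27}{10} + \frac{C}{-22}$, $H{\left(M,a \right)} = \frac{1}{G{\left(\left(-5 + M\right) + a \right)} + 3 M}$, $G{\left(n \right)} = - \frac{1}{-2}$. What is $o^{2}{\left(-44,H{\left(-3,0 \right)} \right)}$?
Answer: $\frac{2209}{100} \approx 22.09$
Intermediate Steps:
$G{\left(n \right)} = \frac{1}{2}$ ($G{\left(n \right)} = \left(-1\right) \left(- \frac{1}{2}\right) = \frac{1}{2}$)
$H{\left(M,a \right)} = \frac{1}{\frac{1}{2} + 3 M}$
$o{\left(C,f \right)} = \frac{27}{10} - \frac{C}{22}$ ($o{\left(C,f \right)} = 27 \cdot \frac{1}{10} + C \left(- \frac{1}{22}\right) = \frac{27}{10} - \frac{C}{22}$)
$o^{2}{\left(-44,H{\left(-3,0 \right)} \right)} = \left(\frac{27}{10} - -2\right)^{2} = \left(\frac{27}{10} + 2\right)^{2} = \left(\frac{47}{10}\right)^{2} = \frac{2209}{100}$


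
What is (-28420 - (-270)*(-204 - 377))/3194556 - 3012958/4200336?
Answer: -433472638087/559092023784 ≈ -0.77532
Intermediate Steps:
(-28420 - (-270)*(-204 - 377))/3194556 - 3012958/4200336 = (-28420 - (-270)*(-581))*(1/3194556) - 3012958*1/4200336 = (-28420 - 1*156870)*(1/3194556) - 1506479/2100168 = (-28420 - 156870)*(1/3194556) - 1506479/2100168 = -185290*1/3194556 - 1506479/2100168 = -92645/1597278 - 1506479/2100168 = -433472638087/559092023784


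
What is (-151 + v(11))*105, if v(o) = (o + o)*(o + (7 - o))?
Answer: 315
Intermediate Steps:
v(o) = 14*o (v(o) = (2*o)*7 = 14*o)
(-151 + v(11))*105 = (-151 + 14*11)*105 = (-151 + 154)*105 = 3*105 = 315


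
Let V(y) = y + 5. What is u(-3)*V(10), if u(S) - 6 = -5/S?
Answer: 115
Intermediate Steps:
u(S) = 6 - 5/S
V(y) = 5 + y
u(-3)*V(10) = (6 - 5/(-3))*(5 + 10) = (6 - 5*(-1/3))*15 = (6 + 5/3)*15 = (23/3)*15 = 115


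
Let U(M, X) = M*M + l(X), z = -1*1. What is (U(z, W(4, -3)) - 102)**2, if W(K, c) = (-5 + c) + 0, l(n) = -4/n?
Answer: 40401/4 ≈ 10100.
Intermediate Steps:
z = -1
W(K, c) = -5 + c
U(M, X) = M**2 - 4/X (U(M, X) = M*M - 4/X = M**2 - 4/X)
(U(z, W(4, -3)) - 102)**2 = (((-1)**2 - 4/(-5 - 3)) - 102)**2 = ((1 - 4/(-8)) - 102)**2 = ((1 - 4*(-1/8)) - 102)**2 = ((1 + 1/2) - 102)**2 = (3/2 - 102)**2 = (-201/2)**2 = 40401/4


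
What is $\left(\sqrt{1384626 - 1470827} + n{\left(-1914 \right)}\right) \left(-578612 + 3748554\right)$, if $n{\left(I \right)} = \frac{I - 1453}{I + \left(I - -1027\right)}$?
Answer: $\frac{10673194714}{2801} + 3169942 i \sqrt{86201} \approx 3.8105 \cdot 10^{6} + 9.307 \cdot 10^{8} i$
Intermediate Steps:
$n{\left(I \right)} = \frac{-1453 + I}{1027 + 2 I}$ ($n{\left(I \right)} = \frac{-1453 + I}{I + \left(I + 1027\right)} = \frac{-1453 + I}{I + \left(1027 + I\right)} = \frac{-1453 + I}{1027 + 2 I}$)
$\left(\sqrt{1384626 - 1470827} + n{\left(-1914 \right)}\right) \left(-578612 + 3748554\right) = \left(\sqrt{1384626 - 1470827} + \frac{-1453 - 1914}{1027 + 2 \left(-1914\right)}\right) \left(-578612 + 3748554\right) = \left(\sqrt{-86201} + \frac{1}{1027 - 3828} \left(-3367\right)\right) 3169942 = \left(i \sqrt{86201} + \frac{1}{-2801} \left(-3367\right)\right) 3169942 = \left(i \sqrt{86201} - - \frac{3367}{2801}\right) 3169942 = \left(i \sqrt{86201} + \frac{3367}{2801}\right) 3169942 = \left(\frac{3367}{2801} + i \sqrt{86201}\right) 3169942 = \frac{10673194714}{2801} + 3169942 i \sqrt{86201}$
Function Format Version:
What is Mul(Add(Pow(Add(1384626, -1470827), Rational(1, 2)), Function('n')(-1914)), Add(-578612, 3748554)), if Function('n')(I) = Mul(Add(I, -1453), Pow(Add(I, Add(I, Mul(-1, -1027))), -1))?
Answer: Add(Rational(10673194714, 2801), Mul(3169942, I, Pow(86201, Rational(1, 2)))) ≈ Add(3.8105e+6, Mul(9.3070e+8, I))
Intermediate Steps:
Function('n')(I) = Mul(Pow(Add(1027, Mul(2, I)), -1), Add(-1453, I)) (Function('n')(I) = Mul(Add(-1453, I), Pow(Add(I, Add(I, 1027)), -1)) = Mul(Add(-1453, I), Pow(Add(I, Add(1027, I)), -1)) = Mul(Add(-1453, I), Pow(Add(1027, Mul(2, I)), -1)) = Mul(Pow(Add(1027, Mul(2, I)), -1), Add(-1453, I)))
Mul(Add(Pow(Add(1384626, -1470827), Rational(1, 2)), Function('n')(-1914)), Add(-578612, 3748554)) = Mul(Add(Pow(Add(1384626, -1470827), Rational(1, 2)), Mul(Pow(Add(1027, Mul(2, -1914)), -1), Add(-1453, -1914))), Add(-578612, 3748554)) = Mul(Add(Pow(-86201, Rational(1, 2)), Mul(Pow(Add(1027, -3828), -1), -3367)), 3169942) = Mul(Add(Mul(I, Pow(86201, Rational(1, 2))), Mul(Pow(-2801, -1), -3367)), 3169942) = Mul(Add(Mul(I, Pow(86201, Rational(1, 2))), Mul(Rational(-1, 2801), -3367)), 3169942) = Mul(Add(Mul(I, Pow(86201, Rational(1, 2))), Rational(3367, 2801)), 3169942) = Mul(Add(Rational(3367, 2801), Mul(I, Pow(86201, Rational(1, 2)))), 3169942) = Add(Rational(10673194714, 2801), Mul(3169942, I, Pow(86201, Rational(1, 2))))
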